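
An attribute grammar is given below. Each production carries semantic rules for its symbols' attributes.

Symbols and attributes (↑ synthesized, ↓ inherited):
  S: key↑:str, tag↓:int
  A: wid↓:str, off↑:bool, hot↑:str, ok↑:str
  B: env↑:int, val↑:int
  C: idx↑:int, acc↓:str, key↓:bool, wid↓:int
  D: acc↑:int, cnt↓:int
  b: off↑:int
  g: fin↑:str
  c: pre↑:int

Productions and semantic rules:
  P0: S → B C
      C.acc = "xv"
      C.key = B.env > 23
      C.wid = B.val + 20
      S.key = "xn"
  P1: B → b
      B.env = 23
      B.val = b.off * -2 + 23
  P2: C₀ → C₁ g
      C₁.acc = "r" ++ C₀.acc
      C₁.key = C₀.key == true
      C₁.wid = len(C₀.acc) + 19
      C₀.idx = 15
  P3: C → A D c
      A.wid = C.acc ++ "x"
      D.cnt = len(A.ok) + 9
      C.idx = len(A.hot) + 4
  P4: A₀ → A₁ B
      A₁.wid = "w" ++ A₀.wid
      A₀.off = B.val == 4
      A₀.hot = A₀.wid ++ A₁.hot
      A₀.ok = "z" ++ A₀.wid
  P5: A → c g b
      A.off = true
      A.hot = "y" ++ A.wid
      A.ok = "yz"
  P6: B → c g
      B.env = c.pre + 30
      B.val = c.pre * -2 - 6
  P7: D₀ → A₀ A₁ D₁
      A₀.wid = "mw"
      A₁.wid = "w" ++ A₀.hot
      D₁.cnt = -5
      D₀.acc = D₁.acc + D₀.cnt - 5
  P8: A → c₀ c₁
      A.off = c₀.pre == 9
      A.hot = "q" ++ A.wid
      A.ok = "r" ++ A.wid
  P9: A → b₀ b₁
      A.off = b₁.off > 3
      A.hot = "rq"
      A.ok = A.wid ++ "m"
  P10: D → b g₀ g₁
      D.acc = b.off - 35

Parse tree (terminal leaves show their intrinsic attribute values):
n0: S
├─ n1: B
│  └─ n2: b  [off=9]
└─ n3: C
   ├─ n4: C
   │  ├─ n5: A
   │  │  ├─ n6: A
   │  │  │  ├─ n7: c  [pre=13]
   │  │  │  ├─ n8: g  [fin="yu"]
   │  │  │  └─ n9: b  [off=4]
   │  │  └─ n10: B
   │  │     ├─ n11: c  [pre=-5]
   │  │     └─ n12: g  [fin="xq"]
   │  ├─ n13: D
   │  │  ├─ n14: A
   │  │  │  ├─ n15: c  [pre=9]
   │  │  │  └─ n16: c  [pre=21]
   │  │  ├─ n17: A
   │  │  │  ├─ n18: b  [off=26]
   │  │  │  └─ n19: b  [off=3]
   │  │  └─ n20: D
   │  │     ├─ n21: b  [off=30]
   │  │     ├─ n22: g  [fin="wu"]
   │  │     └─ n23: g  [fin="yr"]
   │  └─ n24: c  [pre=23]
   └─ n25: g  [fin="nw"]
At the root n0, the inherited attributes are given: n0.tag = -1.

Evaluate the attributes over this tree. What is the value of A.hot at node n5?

1. n0.tag = -1  [given at root]
2. n2.off = 9  [terminal]
3. n1.env = 23  [23]
4. n1.val = 5  [b.off * -2 + 23]
5. n3.acc = "xv"  ["xv"]
6. n3.key = false  [B.env > 23]
7. n3.wid = 25  [B.val + 20]
8. n4.acc = "rxv"  ["r" ++ C₀.acc]
9. n4.key = false  [C₀.key == true]
10. n4.wid = 21  [len(C₀.acc) + 19]
11. n5.wid = "rxvx"  [C.acc ++ "x"]
12. n6.wid = "wrxvx"  ["w" ++ A₀.wid]
13. n7.pre = 13  [terminal]
14. n8.fin = "yu"  [terminal]
15. n9.off = 4  [terminal]
16. n6.off = true  [true]
17. n6.hot = "ywrxvx"  ["y" ++ A.wid]
18. n6.ok = "yz"  ["yz"]
19. n11.pre = -5  [terminal]
20. n12.fin = "xq"  [terminal]
21. n10.env = 25  [c.pre + 30]
22. n10.val = 4  [c.pre * -2 - 6]
23. n5.off = true  [B.val == 4]
24. n5.hot = "rxvxywrxvx"  [A₀.wid ++ A₁.hot]
25. n5.ok = "zrxvx"  ["z" ++ A₀.wid]
26. n13.cnt = 14  [len(A.ok) + 9]
27. n14.wid = "mw"  ["mw"]
28. n15.pre = 9  [terminal]
29. n16.pre = 21  [terminal]
30. n14.off = true  [c₀.pre == 9]
31. n14.hot = "qmw"  ["q" ++ A.wid]
32. n14.ok = "rmw"  ["r" ++ A.wid]
33. n17.wid = "wqmw"  ["w" ++ A₀.hot]
34. n18.off = 26  [terminal]
35. n19.off = 3  [terminal]
36. n17.off = false  [b₁.off > 3]
37. n17.hot = "rq"  ["rq"]
38. n17.ok = "wqmwm"  [A.wid ++ "m"]
39. n20.cnt = -5  [-5]
40. n21.off = 30  [terminal]
41. n22.fin = "wu"  [terminal]
42. n23.fin = "yr"  [terminal]
43. n20.acc = -5  [b.off - 35]
44. n13.acc = 4  [D₁.acc + D₀.cnt - 5]
45. n24.pre = 23  [terminal]
46. n4.idx = 14  [len(A.hot) + 4]
47. n25.fin = "nw"  [terminal]
48. n3.idx = 15  [15]
49. n0.key = "xn"  ["xn"]

"rxvxywrxvx"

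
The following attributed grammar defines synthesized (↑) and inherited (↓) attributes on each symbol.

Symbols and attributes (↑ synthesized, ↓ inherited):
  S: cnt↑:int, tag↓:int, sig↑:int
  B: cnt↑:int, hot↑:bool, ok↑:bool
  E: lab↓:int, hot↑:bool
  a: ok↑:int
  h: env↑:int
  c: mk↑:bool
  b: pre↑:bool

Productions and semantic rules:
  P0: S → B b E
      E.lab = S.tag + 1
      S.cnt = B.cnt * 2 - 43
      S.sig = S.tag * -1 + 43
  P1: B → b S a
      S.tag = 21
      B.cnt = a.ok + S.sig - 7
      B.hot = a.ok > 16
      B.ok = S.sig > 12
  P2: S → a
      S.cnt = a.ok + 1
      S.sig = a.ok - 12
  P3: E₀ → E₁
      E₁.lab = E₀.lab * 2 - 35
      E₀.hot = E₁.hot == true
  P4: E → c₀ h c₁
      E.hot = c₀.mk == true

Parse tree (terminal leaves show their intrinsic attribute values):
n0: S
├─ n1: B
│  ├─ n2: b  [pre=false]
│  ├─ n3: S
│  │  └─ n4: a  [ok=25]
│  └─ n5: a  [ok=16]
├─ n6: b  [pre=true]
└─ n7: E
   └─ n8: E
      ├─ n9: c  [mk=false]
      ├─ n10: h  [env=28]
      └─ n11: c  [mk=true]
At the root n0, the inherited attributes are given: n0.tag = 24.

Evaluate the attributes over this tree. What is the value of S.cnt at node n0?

1

1. n0.tag = 24  [given at root]
2. n2.pre = false  [terminal]
3. n3.tag = 21  [21]
4. n4.ok = 25  [terminal]
5. n3.cnt = 26  [a.ok + 1]
6. n3.sig = 13  [a.ok - 12]
7. n5.ok = 16  [terminal]
8. n1.cnt = 22  [a.ok + S.sig - 7]
9. n1.hot = false  [a.ok > 16]
10. n1.ok = true  [S.sig > 12]
11. n6.pre = true  [terminal]
12. n7.lab = 25  [S.tag + 1]
13. n8.lab = 15  [E₀.lab * 2 - 35]
14. n9.mk = false  [terminal]
15. n10.env = 28  [terminal]
16. n11.mk = true  [terminal]
17. n8.hot = false  [c₀.mk == true]
18. n7.hot = false  [E₁.hot == true]
19. n0.cnt = 1  [B.cnt * 2 - 43]
20. n0.sig = 19  [S.tag * -1 + 43]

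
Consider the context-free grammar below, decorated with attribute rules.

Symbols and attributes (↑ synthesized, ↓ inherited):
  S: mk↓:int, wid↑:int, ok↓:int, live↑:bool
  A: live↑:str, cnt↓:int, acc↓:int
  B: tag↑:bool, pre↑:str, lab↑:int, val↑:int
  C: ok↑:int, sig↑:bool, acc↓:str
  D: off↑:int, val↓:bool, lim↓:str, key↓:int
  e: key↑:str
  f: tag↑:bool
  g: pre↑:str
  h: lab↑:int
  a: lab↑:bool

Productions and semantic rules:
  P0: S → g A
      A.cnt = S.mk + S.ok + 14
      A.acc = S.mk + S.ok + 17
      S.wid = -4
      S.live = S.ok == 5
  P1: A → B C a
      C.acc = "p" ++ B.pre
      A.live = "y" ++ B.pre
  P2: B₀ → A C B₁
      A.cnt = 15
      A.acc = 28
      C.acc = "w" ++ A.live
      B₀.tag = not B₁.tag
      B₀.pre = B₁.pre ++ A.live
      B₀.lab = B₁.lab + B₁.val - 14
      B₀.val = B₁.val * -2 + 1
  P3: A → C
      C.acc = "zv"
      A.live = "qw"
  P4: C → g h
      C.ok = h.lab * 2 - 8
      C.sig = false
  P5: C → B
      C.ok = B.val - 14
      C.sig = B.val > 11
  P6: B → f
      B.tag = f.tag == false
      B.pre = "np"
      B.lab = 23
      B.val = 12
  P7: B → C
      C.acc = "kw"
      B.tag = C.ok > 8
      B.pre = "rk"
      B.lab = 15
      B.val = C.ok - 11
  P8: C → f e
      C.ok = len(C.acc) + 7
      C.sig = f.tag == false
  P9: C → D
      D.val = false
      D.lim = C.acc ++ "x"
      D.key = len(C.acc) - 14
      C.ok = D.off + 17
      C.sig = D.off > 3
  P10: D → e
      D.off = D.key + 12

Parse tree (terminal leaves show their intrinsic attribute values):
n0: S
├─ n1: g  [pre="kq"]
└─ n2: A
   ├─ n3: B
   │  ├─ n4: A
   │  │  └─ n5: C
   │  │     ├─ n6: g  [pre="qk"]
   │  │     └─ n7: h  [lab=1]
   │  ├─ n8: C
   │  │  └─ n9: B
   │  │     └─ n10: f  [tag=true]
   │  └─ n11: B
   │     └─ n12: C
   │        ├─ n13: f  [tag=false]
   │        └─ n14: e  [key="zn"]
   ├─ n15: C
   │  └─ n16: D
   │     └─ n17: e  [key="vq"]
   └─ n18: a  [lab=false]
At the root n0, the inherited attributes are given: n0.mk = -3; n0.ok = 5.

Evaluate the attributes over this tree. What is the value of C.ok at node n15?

20

1. n0.mk = -3  [given at root]
2. n0.ok = 5  [given at root]
3. n1.pre = "kq"  [terminal]
4. n2.cnt = 16  [S.mk + S.ok + 14]
5. n2.acc = 19  [S.mk + S.ok + 17]
6. n4.cnt = 15  [15]
7. n4.acc = 28  [28]
8. n5.acc = "zv"  ["zv"]
9. n6.pre = "qk"  [terminal]
10. n7.lab = 1  [terminal]
11. n5.ok = -6  [h.lab * 2 - 8]
12. n5.sig = false  [false]
13. n4.live = "qw"  ["qw"]
14. n8.acc = "wqw"  ["w" ++ A.live]
15. n10.tag = true  [terminal]
16. n9.tag = false  [f.tag == false]
17. n9.pre = "np"  ["np"]
18. n9.lab = 23  [23]
19. n9.val = 12  [12]
20. n8.ok = -2  [B.val - 14]
21. n8.sig = true  [B.val > 11]
22. n12.acc = "kw"  ["kw"]
23. n13.tag = false  [terminal]
24. n14.key = "zn"  [terminal]
25. n12.ok = 9  [len(C.acc) + 7]
26. n12.sig = true  [f.tag == false]
27. n11.tag = true  [C.ok > 8]
28. n11.pre = "rk"  ["rk"]
29. n11.lab = 15  [15]
30. n11.val = -2  [C.ok - 11]
31. n3.tag = false  [not B₁.tag]
32. n3.pre = "rkqw"  [B₁.pre ++ A.live]
33. n3.lab = -1  [B₁.lab + B₁.val - 14]
34. n3.val = 5  [B₁.val * -2 + 1]
35. n15.acc = "prkqw"  ["p" ++ B.pre]
36. n16.val = false  [false]
37. n16.lim = "prkqwx"  [C.acc ++ "x"]
38. n16.key = -9  [len(C.acc) - 14]
39. n17.key = "vq"  [terminal]
40. n16.off = 3  [D.key + 12]
41. n15.ok = 20  [D.off + 17]
42. n15.sig = false  [D.off > 3]
43. n18.lab = false  [terminal]
44. n2.live = "yrkqw"  ["y" ++ B.pre]
45. n0.wid = -4  [-4]
46. n0.live = true  [S.ok == 5]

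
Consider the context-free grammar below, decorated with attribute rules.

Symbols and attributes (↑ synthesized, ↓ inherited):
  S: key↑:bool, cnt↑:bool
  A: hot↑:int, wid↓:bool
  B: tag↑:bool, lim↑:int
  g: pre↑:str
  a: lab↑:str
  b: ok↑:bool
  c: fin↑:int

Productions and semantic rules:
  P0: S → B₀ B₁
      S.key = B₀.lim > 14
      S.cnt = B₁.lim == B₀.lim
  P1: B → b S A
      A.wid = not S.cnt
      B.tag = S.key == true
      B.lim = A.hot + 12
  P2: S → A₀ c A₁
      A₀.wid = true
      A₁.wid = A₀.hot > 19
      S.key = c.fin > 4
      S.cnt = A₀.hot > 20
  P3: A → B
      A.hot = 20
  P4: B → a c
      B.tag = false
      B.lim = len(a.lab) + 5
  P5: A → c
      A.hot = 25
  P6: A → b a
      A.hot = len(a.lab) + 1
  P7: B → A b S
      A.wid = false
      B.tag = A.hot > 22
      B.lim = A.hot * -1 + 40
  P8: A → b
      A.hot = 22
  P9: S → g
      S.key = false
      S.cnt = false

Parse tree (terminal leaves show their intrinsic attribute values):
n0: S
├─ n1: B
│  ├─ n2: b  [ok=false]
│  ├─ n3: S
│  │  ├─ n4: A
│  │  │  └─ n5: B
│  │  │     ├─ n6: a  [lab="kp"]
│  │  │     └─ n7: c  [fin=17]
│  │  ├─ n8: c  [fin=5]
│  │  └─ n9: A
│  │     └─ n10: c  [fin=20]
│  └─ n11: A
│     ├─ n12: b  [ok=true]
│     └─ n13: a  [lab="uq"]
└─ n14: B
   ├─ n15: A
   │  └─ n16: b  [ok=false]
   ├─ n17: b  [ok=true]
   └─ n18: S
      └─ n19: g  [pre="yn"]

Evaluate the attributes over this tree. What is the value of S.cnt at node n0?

1. n2.ok = false  [terminal]
2. n4.wid = true  [true]
3. n6.lab = "kp"  [terminal]
4. n7.fin = 17  [terminal]
5. n5.tag = false  [false]
6. n5.lim = 7  [len(a.lab) + 5]
7. n4.hot = 20  [20]
8. n8.fin = 5  [terminal]
9. n9.wid = true  [A₀.hot > 19]
10. n10.fin = 20  [terminal]
11. n9.hot = 25  [25]
12. n3.key = true  [c.fin > 4]
13. n3.cnt = false  [A₀.hot > 20]
14. n11.wid = true  [not S.cnt]
15. n12.ok = true  [terminal]
16. n13.lab = "uq"  [terminal]
17. n11.hot = 3  [len(a.lab) + 1]
18. n1.tag = true  [S.key == true]
19. n1.lim = 15  [A.hot + 12]
20. n15.wid = false  [false]
21. n16.ok = false  [terminal]
22. n15.hot = 22  [22]
23. n17.ok = true  [terminal]
24. n19.pre = "yn"  [terminal]
25. n18.key = false  [false]
26. n18.cnt = false  [false]
27. n14.tag = false  [A.hot > 22]
28. n14.lim = 18  [A.hot * -1 + 40]
29. n0.key = true  [B₀.lim > 14]
30. n0.cnt = false  [B₁.lim == B₀.lim]

false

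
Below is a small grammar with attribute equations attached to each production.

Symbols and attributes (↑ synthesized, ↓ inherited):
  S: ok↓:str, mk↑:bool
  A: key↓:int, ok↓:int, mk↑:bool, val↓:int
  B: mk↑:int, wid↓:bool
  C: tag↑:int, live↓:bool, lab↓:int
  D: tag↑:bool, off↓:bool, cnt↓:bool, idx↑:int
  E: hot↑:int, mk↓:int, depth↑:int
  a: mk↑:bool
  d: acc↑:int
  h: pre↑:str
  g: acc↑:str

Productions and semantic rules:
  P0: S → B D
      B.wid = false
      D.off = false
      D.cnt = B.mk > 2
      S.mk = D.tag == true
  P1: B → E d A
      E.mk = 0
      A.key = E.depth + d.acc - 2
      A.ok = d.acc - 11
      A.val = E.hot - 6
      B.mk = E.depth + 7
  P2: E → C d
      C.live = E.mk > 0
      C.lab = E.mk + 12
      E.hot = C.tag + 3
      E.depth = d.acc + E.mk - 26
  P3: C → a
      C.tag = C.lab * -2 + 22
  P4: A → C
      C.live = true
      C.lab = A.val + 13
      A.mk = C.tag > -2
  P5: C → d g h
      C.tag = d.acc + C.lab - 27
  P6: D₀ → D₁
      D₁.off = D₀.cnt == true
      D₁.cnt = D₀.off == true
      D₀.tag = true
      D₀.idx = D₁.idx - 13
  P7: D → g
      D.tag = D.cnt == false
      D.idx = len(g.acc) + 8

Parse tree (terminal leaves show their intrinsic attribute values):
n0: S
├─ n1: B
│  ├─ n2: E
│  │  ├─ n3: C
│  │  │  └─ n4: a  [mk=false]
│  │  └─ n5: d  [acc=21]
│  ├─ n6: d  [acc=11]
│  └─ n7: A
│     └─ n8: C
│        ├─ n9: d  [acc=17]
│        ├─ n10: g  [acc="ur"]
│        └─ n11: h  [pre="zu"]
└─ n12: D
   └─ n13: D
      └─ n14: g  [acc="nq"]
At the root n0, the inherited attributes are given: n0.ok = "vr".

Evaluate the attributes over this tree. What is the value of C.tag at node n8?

-2

1. n0.ok = "vr"  [given at root]
2. n1.wid = false  [false]
3. n2.mk = 0  [0]
4. n3.live = false  [E.mk > 0]
5. n3.lab = 12  [E.mk + 12]
6. n4.mk = false  [terminal]
7. n3.tag = -2  [C.lab * -2 + 22]
8. n5.acc = 21  [terminal]
9. n2.hot = 1  [C.tag + 3]
10. n2.depth = -5  [d.acc + E.mk - 26]
11. n6.acc = 11  [terminal]
12. n7.key = 4  [E.depth + d.acc - 2]
13. n7.ok = 0  [d.acc - 11]
14. n7.val = -5  [E.hot - 6]
15. n8.live = true  [true]
16. n8.lab = 8  [A.val + 13]
17. n9.acc = 17  [terminal]
18. n10.acc = "ur"  [terminal]
19. n11.pre = "zu"  [terminal]
20. n8.tag = -2  [d.acc + C.lab - 27]
21. n7.mk = false  [C.tag > -2]
22. n1.mk = 2  [E.depth + 7]
23. n12.off = false  [false]
24. n12.cnt = false  [B.mk > 2]
25. n13.off = false  [D₀.cnt == true]
26. n13.cnt = false  [D₀.off == true]
27. n14.acc = "nq"  [terminal]
28. n13.tag = true  [D.cnt == false]
29. n13.idx = 10  [len(g.acc) + 8]
30. n12.tag = true  [true]
31. n12.idx = -3  [D₁.idx - 13]
32. n0.mk = true  [D.tag == true]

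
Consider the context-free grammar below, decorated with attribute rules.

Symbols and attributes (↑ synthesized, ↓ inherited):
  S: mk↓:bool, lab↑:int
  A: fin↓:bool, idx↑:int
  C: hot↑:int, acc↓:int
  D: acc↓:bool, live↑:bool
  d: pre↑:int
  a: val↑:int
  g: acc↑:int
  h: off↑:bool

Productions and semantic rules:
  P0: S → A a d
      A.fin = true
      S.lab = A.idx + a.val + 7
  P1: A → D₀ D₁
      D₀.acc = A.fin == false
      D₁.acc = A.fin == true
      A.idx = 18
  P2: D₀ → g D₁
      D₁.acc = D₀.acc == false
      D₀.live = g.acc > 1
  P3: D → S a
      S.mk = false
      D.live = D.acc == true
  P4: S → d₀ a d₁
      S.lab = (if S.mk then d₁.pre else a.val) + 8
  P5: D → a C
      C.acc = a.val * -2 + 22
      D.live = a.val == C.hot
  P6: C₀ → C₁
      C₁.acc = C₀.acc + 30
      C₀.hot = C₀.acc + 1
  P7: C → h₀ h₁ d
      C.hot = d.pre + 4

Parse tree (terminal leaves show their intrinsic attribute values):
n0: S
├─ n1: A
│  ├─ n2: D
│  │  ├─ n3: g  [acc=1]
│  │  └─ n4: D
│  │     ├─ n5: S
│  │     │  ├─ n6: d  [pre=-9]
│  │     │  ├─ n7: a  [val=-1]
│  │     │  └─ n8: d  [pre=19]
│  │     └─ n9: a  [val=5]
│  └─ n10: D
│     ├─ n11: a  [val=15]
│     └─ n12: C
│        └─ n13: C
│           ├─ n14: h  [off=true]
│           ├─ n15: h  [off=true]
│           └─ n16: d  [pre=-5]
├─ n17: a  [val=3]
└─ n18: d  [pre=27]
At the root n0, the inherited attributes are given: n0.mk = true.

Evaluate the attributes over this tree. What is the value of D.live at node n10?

1. n0.mk = true  [given at root]
2. n1.fin = true  [true]
3. n2.acc = false  [A.fin == false]
4. n3.acc = 1  [terminal]
5. n4.acc = true  [D₀.acc == false]
6. n5.mk = false  [false]
7. n6.pre = -9  [terminal]
8. n7.val = -1  [terminal]
9. n8.pre = 19  [terminal]
10. n5.lab = 7  [(if S.mk then d₁.pre else a.val) + 8]
11. n9.val = 5  [terminal]
12. n4.live = true  [D.acc == true]
13. n2.live = false  [g.acc > 1]
14. n10.acc = true  [A.fin == true]
15. n11.val = 15  [terminal]
16. n12.acc = -8  [a.val * -2 + 22]
17. n13.acc = 22  [C₀.acc + 30]
18. n14.off = true  [terminal]
19. n15.off = true  [terminal]
20. n16.pre = -5  [terminal]
21. n13.hot = -1  [d.pre + 4]
22. n12.hot = -7  [C₀.acc + 1]
23. n10.live = false  [a.val == C.hot]
24. n1.idx = 18  [18]
25. n17.val = 3  [terminal]
26. n18.pre = 27  [terminal]
27. n0.lab = 28  [A.idx + a.val + 7]

false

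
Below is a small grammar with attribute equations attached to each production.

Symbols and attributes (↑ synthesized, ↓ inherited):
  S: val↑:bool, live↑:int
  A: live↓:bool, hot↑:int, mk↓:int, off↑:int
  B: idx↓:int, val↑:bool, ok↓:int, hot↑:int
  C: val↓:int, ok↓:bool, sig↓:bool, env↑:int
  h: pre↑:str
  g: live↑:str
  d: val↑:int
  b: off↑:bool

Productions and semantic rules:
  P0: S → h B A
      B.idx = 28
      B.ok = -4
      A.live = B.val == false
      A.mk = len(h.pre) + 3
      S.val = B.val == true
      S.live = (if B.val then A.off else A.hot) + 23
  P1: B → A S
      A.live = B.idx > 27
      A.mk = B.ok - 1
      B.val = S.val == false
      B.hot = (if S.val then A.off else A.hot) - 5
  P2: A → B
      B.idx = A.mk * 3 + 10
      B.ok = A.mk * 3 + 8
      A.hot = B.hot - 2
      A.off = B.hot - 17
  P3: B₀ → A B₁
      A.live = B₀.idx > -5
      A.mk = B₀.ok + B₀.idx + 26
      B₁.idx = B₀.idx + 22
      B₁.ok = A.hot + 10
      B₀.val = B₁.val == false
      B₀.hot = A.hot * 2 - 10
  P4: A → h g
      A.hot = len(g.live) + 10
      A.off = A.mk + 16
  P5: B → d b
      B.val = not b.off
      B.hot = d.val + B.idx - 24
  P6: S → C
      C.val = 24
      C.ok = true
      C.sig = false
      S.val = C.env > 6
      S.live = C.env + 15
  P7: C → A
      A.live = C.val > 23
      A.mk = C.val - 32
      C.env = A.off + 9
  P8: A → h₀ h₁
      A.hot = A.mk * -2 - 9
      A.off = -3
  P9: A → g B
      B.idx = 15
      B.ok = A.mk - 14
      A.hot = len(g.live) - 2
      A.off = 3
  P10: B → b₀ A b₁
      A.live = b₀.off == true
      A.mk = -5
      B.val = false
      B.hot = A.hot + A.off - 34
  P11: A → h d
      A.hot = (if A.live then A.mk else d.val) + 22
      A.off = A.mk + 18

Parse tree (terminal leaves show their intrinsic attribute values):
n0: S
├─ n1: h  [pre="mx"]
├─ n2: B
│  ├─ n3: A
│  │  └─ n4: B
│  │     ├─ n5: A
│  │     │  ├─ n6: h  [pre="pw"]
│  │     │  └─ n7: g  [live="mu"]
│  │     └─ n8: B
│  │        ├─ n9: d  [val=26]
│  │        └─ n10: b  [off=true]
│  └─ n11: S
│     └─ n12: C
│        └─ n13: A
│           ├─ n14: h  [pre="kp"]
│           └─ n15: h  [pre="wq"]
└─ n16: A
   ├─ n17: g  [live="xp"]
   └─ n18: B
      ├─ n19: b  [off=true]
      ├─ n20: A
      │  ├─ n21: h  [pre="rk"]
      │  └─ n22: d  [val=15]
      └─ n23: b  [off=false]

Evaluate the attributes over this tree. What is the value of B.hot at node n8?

19

1. n1.pre = "mx"  [terminal]
2. n2.idx = 28  [28]
3. n2.ok = -4  [-4]
4. n3.live = true  [B.idx > 27]
5. n3.mk = -5  [B.ok - 1]
6. n4.idx = -5  [A.mk * 3 + 10]
7. n4.ok = -7  [A.mk * 3 + 8]
8. n5.live = false  [B₀.idx > -5]
9. n5.mk = 14  [B₀.ok + B₀.idx + 26]
10. n6.pre = "pw"  [terminal]
11. n7.live = "mu"  [terminal]
12. n5.hot = 12  [len(g.live) + 10]
13. n5.off = 30  [A.mk + 16]
14. n8.idx = 17  [B₀.idx + 22]
15. n8.ok = 22  [A.hot + 10]
16. n9.val = 26  [terminal]
17. n10.off = true  [terminal]
18. n8.val = false  [not b.off]
19. n8.hot = 19  [d.val + B.idx - 24]
20. n4.val = true  [B₁.val == false]
21. n4.hot = 14  [A.hot * 2 - 10]
22. n3.hot = 12  [B.hot - 2]
23. n3.off = -3  [B.hot - 17]
24. n12.val = 24  [24]
25. n12.ok = true  [true]
26. n12.sig = false  [false]
27. n13.live = true  [C.val > 23]
28. n13.mk = -8  [C.val - 32]
29. n14.pre = "kp"  [terminal]
30. n15.pre = "wq"  [terminal]
31. n13.hot = 7  [A.mk * -2 - 9]
32. n13.off = -3  [-3]
33. n12.env = 6  [A.off + 9]
34. n11.val = false  [C.env > 6]
35. n11.live = 21  [C.env + 15]
36. n2.val = true  [S.val == false]
37. n2.hot = 7  [(if S.val then A.off else A.hot) - 5]
38. n16.live = false  [B.val == false]
39. n16.mk = 5  [len(h.pre) + 3]
40. n17.live = "xp"  [terminal]
41. n18.idx = 15  [15]
42. n18.ok = -9  [A.mk - 14]
43. n19.off = true  [terminal]
44. n20.live = true  [b₀.off == true]
45. n20.mk = -5  [-5]
46. n21.pre = "rk"  [terminal]
47. n22.val = 15  [terminal]
48. n20.hot = 17  [(if A.live then A.mk else d.val) + 22]
49. n20.off = 13  [A.mk + 18]
50. n23.off = false  [terminal]
51. n18.val = false  [false]
52. n18.hot = -4  [A.hot + A.off - 34]
53. n16.hot = 0  [len(g.live) - 2]
54. n16.off = 3  [3]
55. n0.val = true  [B.val == true]
56. n0.live = 26  [(if B.val then A.off else A.hot) + 23]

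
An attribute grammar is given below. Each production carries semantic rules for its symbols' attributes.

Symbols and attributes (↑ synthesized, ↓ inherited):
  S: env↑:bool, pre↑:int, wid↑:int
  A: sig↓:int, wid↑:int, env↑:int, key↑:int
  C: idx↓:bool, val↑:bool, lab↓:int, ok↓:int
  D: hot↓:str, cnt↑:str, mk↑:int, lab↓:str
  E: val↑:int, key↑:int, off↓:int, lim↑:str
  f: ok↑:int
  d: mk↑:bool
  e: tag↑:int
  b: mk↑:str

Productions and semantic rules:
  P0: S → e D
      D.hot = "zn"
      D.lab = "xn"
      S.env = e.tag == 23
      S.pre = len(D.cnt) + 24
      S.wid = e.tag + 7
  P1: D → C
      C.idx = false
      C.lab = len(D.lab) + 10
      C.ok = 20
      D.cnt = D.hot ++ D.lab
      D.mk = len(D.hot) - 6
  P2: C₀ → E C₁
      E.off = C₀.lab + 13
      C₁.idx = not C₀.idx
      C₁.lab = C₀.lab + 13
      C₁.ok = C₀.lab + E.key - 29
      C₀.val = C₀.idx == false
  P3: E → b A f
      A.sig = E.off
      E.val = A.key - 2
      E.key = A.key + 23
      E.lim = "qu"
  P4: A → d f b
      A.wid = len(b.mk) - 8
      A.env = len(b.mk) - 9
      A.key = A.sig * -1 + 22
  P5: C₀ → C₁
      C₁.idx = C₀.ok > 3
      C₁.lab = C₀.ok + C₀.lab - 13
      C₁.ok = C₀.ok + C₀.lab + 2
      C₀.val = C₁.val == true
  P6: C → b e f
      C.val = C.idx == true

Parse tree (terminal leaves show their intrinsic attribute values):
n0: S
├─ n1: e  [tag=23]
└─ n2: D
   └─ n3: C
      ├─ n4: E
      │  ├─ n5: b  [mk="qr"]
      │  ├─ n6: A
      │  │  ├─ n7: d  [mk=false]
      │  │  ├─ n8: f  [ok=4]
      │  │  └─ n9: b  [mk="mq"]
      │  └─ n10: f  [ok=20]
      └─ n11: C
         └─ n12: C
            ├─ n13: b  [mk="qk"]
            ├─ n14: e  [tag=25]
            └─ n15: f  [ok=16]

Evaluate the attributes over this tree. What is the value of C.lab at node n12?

1. n1.tag = 23  [terminal]
2. n2.hot = "zn"  ["zn"]
3. n2.lab = "xn"  ["xn"]
4. n3.idx = false  [false]
5. n3.lab = 12  [len(D.lab) + 10]
6. n3.ok = 20  [20]
7. n4.off = 25  [C₀.lab + 13]
8. n5.mk = "qr"  [terminal]
9. n6.sig = 25  [E.off]
10. n7.mk = false  [terminal]
11. n8.ok = 4  [terminal]
12. n9.mk = "mq"  [terminal]
13. n6.wid = -6  [len(b.mk) - 8]
14. n6.env = -7  [len(b.mk) - 9]
15. n6.key = -3  [A.sig * -1 + 22]
16. n10.ok = 20  [terminal]
17. n4.val = -5  [A.key - 2]
18. n4.key = 20  [A.key + 23]
19. n4.lim = "qu"  ["qu"]
20. n11.idx = true  [not C₀.idx]
21. n11.lab = 25  [C₀.lab + 13]
22. n11.ok = 3  [C₀.lab + E.key - 29]
23. n12.idx = false  [C₀.ok > 3]
24. n12.lab = 15  [C₀.ok + C₀.lab - 13]
25. n12.ok = 30  [C₀.ok + C₀.lab + 2]
26. n13.mk = "qk"  [terminal]
27. n14.tag = 25  [terminal]
28. n15.ok = 16  [terminal]
29. n12.val = false  [C.idx == true]
30. n11.val = false  [C₁.val == true]
31. n3.val = true  [C₀.idx == false]
32. n2.cnt = "znxn"  [D.hot ++ D.lab]
33. n2.mk = -4  [len(D.hot) - 6]
34. n0.env = true  [e.tag == 23]
35. n0.pre = 28  [len(D.cnt) + 24]
36. n0.wid = 30  [e.tag + 7]

15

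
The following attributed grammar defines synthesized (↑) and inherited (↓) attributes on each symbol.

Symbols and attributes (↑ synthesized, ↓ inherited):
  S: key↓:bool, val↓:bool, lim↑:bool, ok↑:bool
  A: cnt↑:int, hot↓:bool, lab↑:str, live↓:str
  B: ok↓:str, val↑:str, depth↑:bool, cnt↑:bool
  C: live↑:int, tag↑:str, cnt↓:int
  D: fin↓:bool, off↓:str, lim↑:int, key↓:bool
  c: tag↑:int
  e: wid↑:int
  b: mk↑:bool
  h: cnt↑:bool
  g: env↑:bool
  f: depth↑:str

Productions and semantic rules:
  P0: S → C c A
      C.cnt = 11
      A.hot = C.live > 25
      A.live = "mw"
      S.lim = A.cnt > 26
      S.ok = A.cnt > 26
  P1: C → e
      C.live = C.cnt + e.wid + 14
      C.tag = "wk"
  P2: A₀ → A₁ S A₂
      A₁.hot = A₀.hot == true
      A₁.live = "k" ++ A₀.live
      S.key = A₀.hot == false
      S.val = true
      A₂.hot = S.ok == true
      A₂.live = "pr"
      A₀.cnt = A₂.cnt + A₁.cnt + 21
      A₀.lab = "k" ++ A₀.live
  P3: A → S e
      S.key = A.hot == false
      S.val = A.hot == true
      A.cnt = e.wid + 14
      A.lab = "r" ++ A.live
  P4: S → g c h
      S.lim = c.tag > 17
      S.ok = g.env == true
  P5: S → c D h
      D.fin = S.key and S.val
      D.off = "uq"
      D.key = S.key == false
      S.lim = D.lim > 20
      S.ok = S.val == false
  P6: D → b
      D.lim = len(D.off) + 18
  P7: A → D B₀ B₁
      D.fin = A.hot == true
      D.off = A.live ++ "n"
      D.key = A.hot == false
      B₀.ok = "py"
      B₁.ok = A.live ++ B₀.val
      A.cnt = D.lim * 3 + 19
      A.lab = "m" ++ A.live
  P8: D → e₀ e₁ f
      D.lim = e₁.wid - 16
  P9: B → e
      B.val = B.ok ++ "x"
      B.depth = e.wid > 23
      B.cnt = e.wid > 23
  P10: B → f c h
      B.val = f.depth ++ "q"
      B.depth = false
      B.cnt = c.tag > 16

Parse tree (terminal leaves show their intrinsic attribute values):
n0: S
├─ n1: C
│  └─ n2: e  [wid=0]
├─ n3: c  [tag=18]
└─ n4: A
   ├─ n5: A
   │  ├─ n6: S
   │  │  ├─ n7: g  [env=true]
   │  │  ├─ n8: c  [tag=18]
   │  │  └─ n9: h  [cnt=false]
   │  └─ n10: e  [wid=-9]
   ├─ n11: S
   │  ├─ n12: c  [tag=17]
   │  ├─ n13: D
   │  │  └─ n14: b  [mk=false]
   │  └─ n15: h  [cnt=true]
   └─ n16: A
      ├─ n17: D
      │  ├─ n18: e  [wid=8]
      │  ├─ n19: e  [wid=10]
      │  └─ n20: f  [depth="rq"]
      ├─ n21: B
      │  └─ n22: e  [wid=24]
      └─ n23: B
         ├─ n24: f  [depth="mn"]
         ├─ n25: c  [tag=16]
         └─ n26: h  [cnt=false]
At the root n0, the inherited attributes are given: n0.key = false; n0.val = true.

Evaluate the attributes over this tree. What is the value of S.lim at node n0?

1. n0.key = false  [given at root]
2. n0.val = true  [given at root]
3. n1.cnt = 11  [11]
4. n2.wid = 0  [terminal]
5. n1.live = 25  [C.cnt + e.wid + 14]
6. n1.tag = "wk"  ["wk"]
7. n3.tag = 18  [terminal]
8. n4.hot = false  [C.live > 25]
9. n4.live = "mw"  ["mw"]
10. n5.hot = false  [A₀.hot == true]
11. n5.live = "kmw"  ["k" ++ A₀.live]
12. n6.key = true  [A.hot == false]
13. n6.val = false  [A.hot == true]
14. n7.env = true  [terminal]
15. n8.tag = 18  [terminal]
16. n9.cnt = false  [terminal]
17. n6.lim = true  [c.tag > 17]
18. n6.ok = true  [g.env == true]
19. n10.wid = -9  [terminal]
20. n5.cnt = 5  [e.wid + 14]
21. n5.lab = "rkmw"  ["r" ++ A.live]
22. n11.key = true  [A₀.hot == false]
23. n11.val = true  [true]
24. n12.tag = 17  [terminal]
25. n13.fin = true  [S.key and S.val]
26. n13.off = "uq"  ["uq"]
27. n13.key = false  [S.key == false]
28. n14.mk = false  [terminal]
29. n13.lim = 20  [len(D.off) + 18]
30. n15.cnt = true  [terminal]
31. n11.lim = false  [D.lim > 20]
32. n11.ok = false  [S.val == false]
33. n16.hot = false  [S.ok == true]
34. n16.live = "pr"  ["pr"]
35. n17.fin = false  [A.hot == true]
36. n17.off = "prn"  [A.live ++ "n"]
37. n17.key = true  [A.hot == false]
38. n18.wid = 8  [terminal]
39. n19.wid = 10  [terminal]
40. n20.depth = "rq"  [terminal]
41. n17.lim = -6  [e₁.wid - 16]
42. n21.ok = "py"  ["py"]
43. n22.wid = 24  [terminal]
44. n21.val = "pyx"  [B.ok ++ "x"]
45. n21.depth = true  [e.wid > 23]
46. n21.cnt = true  [e.wid > 23]
47. n23.ok = "prpyx"  [A.live ++ B₀.val]
48. n24.depth = "mn"  [terminal]
49. n25.tag = 16  [terminal]
50. n26.cnt = false  [terminal]
51. n23.val = "mnq"  [f.depth ++ "q"]
52. n23.depth = false  [false]
53. n23.cnt = false  [c.tag > 16]
54. n16.cnt = 1  [D.lim * 3 + 19]
55. n16.lab = "mpr"  ["m" ++ A.live]
56. n4.cnt = 27  [A₂.cnt + A₁.cnt + 21]
57. n4.lab = "kmw"  ["k" ++ A₀.live]
58. n0.lim = true  [A.cnt > 26]
59. n0.ok = true  [A.cnt > 26]

true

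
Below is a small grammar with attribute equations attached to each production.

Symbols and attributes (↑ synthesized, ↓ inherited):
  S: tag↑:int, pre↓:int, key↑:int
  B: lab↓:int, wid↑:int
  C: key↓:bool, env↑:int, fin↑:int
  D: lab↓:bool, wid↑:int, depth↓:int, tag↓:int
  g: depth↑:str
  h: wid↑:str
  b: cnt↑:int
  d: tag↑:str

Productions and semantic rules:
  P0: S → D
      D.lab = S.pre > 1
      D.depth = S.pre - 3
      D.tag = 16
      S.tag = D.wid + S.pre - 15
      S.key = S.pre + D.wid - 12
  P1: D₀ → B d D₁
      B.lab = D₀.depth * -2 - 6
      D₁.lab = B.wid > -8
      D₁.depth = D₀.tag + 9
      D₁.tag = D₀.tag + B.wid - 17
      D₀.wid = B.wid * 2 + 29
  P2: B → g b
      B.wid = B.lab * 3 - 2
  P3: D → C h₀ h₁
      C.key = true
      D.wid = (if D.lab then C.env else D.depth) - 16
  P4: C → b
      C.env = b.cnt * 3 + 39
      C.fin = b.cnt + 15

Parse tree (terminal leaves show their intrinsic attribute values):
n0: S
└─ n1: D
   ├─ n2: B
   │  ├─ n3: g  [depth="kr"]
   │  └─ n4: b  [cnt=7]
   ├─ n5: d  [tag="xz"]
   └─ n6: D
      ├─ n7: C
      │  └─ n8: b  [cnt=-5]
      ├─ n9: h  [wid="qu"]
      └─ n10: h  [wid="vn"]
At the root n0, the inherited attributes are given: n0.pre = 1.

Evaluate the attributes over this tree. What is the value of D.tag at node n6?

-9

1. n0.pre = 1  [given at root]
2. n1.lab = false  [S.pre > 1]
3. n1.depth = -2  [S.pre - 3]
4. n1.tag = 16  [16]
5. n2.lab = -2  [D₀.depth * -2 - 6]
6. n3.depth = "kr"  [terminal]
7. n4.cnt = 7  [terminal]
8. n2.wid = -8  [B.lab * 3 - 2]
9. n5.tag = "xz"  [terminal]
10. n6.lab = false  [B.wid > -8]
11. n6.depth = 25  [D₀.tag + 9]
12. n6.tag = -9  [D₀.tag + B.wid - 17]
13. n7.key = true  [true]
14. n8.cnt = -5  [terminal]
15. n7.env = 24  [b.cnt * 3 + 39]
16. n7.fin = 10  [b.cnt + 15]
17. n9.wid = "qu"  [terminal]
18. n10.wid = "vn"  [terminal]
19. n6.wid = 9  [(if D.lab then C.env else D.depth) - 16]
20. n1.wid = 13  [B.wid * 2 + 29]
21. n0.tag = -1  [D.wid + S.pre - 15]
22. n0.key = 2  [S.pre + D.wid - 12]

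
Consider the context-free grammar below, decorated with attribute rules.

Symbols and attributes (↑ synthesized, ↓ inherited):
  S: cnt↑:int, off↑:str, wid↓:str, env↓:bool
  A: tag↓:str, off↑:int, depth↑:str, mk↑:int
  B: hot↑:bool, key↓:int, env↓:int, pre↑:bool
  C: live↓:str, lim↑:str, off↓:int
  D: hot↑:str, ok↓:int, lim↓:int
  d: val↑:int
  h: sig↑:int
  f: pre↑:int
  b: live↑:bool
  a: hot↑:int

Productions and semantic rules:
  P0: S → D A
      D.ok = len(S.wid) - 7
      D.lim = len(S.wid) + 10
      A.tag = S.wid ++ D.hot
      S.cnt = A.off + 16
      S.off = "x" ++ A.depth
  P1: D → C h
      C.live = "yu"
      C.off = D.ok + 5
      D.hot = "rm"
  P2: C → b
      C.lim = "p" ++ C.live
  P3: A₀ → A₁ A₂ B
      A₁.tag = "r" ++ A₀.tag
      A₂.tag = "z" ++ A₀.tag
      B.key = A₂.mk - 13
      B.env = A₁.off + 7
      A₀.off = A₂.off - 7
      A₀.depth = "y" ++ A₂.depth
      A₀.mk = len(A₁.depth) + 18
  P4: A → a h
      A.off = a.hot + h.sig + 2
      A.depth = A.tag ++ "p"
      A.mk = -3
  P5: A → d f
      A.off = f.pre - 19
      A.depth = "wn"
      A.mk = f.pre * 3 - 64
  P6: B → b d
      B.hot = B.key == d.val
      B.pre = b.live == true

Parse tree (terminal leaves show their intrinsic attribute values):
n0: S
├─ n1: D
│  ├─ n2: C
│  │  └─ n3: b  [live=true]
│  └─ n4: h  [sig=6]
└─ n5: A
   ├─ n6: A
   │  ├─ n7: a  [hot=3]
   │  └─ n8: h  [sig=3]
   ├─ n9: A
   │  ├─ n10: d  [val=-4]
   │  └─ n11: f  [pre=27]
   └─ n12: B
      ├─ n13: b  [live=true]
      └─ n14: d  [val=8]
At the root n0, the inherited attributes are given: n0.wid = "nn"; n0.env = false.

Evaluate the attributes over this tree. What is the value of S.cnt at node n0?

17

1. n0.wid = "nn"  [given at root]
2. n0.env = false  [given at root]
3. n1.ok = -5  [len(S.wid) - 7]
4. n1.lim = 12  [len(S.wid) + 10]
5. n2.live = "yu"  ["yu"]
6. n2.off = 0  [D.ok + 5]
7. n3.live = true  [terminal]
8. n2.lim = "pyu"  ["p" ++ C.live]
9. n4.sig = 6  [terminal]
10. n1.hot = "rm"  ["rm"]
11. n5.tag = "nnrm"  [S.wid ++ D.hot]
12. n6.tag = "rnnrm"  ["r" ++ A₀.tag]
13. n7.hot = 3  [terminal]
14. n8.sig = 3  [terminal]
15. n6.off = 8  [a.hot + h.sig + 2]
16. n6.depth = "rnnrmp"  [A.tag ++ "p"]
17. n6.mk = -3  [-3]
18. n9.tag = "znnrm"  ["z" ++ A₀.tag]
19. n10.val = -4  [terminal]
20. n11.pre = 27  [terminal]
21. n9.off = 8  [f.pre - 19]
22. n9.depth = "wn"  ["wn"]
23. n9.mk = 17  [f.pre * 3 - 64]
24. n12.key = 4  [A₂.mk - 13]
25. n12.env = 15  [A₁.off + 7]
26. n13.live = true  [terminal]
27. n14.val = 8  [terminal]
28. n12.hot = false  [B.key == d.val]
29. n12.pre = true  [b.live == true]
30. n5.off = 1  [A₂.off - 7]
31. n5.depth = "ywn"  ["y" ++ A₂.depth]
32. n5.mk = 24  [len(A₁.depth) + 18]
33. n0.cnt = 17  [A.off + 16]
34. n0.off = "xywn"  ["x" ++ A.depth]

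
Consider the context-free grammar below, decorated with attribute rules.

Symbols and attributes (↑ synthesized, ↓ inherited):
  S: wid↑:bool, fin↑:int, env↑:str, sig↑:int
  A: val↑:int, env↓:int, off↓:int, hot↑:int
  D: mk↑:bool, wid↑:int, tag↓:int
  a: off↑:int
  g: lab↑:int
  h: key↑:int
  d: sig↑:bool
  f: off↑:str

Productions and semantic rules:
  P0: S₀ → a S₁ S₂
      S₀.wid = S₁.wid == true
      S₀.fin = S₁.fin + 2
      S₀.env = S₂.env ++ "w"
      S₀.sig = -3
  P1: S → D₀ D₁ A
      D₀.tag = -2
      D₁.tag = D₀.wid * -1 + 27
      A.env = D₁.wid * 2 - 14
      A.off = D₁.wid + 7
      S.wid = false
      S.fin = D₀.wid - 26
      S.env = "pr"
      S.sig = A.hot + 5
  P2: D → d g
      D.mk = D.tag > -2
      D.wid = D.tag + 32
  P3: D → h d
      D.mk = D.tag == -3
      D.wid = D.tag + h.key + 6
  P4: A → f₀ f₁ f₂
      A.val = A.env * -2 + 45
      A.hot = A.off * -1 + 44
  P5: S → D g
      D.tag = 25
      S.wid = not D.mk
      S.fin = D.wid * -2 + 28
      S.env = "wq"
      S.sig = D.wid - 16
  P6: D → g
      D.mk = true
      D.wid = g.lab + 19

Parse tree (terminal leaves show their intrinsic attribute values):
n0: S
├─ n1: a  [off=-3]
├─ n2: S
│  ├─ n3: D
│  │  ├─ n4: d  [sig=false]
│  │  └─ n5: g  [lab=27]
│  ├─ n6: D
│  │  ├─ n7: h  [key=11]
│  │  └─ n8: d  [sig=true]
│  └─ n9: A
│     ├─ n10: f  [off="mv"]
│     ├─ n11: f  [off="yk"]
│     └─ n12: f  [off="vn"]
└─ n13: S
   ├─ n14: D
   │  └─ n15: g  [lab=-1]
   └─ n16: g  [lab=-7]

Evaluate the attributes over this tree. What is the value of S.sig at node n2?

28

1. n1.off = -3  [terminal]
2. n3.tag = -2  [-2]
3. n4.sig = false  [terminal]
4. n5.lab = 27  [terminal]
5. n3.mk = false  [D.tag > -2]
6. n3.wid = 30  [D.tag + 32]
7. n6.tag = -3  [D₀.wid * -1 + 27]
8. n7.key = 11  [terminal]
9. n8.sig = true  [terminal]
10. n6.mk = true  [D.tag == -3]
11. n6.wid = 14  [D.tag + h.key + 6]
12. n9.env = 14  [D₁.wid * 2 - 14]
13. n9.off = 21  [D₁.wid + 7]
14. n10.off = "mv"  [terminal]
15. n11.off = "yk"  [terminal]
16. n12.off = "vn"  [terminal]
17. n9.val = 17  [A.env * -2 + 45]
18. n9.hot = 23  [A.off * -1 + 44]
19. n2.wid = false  [false]
20. n2.fin = 4  [D₀.wid - 26]
21. n2.env = "pr"  ["pr"]
22. n2.sig = 28  [A.hot + 5]
23. n14.tag = 25  [25]
24. n15.lab = -1  [terminal]
25. n14.mk = true  [true]
26. n14.wid = 18  [g.lab + 19]
27. n16.lab = -7  [terminal]
28. n13.wid = false  [not D.mk]
29. n13.fin = -8  [D.wid * -2 + 28]
30. n13.env = "wq"  ["wq"]
31. n13.sig = 2  [D.wid - 16]
32. n0.wid = false  [S₁.wid == true]
33. n0.fin = 6  [S₁.fin + 2]
34. n0.env = "wqw"  [S₂.env ++ "w"]
35. n0.sig = -3  [-3]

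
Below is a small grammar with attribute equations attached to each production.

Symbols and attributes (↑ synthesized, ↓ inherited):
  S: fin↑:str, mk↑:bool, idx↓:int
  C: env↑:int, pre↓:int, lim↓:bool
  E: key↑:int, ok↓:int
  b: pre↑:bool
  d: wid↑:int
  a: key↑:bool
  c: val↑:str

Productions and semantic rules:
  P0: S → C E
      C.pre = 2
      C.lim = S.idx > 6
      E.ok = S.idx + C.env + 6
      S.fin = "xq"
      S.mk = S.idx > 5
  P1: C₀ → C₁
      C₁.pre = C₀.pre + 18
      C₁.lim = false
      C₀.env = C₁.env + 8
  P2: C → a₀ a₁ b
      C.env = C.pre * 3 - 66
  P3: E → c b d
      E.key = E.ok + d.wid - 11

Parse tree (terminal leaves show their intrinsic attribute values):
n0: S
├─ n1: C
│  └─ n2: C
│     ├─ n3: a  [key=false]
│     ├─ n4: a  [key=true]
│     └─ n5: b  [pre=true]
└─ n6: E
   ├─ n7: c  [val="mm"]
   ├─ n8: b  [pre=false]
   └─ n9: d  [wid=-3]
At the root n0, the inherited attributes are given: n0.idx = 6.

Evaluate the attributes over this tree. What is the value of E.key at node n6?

1. n0.idx = 6  [given at root]
2. n1.pre = 2  [2]
3. n1.lim = false  [S.idx > 6]
4. n2.pre = 20  [C₀.pre + 18]
5. n2.lim = false  [false]
6. n3.key = false  [terminal]
7. n4.key = true  [terminal]
8. n5.pre = true  [terminal]
9. n2.env = -6  [C.pre * 3 - 66]
10. n1.env = 2  [C₁.env + 8]
11. n6.ok = 14  [S.idx + C.env + 6]
12. n7.val = "mm"  [terminal]
13. n8.pre = false  [terminal]
14. n9.wid = -3  [terminal]
15. n6.key = 0  [E.ok + d.wid - 11]
16. n0.fin = "xq"  ["xq"]
17. n0.mk = true  [S.idx > 5]

0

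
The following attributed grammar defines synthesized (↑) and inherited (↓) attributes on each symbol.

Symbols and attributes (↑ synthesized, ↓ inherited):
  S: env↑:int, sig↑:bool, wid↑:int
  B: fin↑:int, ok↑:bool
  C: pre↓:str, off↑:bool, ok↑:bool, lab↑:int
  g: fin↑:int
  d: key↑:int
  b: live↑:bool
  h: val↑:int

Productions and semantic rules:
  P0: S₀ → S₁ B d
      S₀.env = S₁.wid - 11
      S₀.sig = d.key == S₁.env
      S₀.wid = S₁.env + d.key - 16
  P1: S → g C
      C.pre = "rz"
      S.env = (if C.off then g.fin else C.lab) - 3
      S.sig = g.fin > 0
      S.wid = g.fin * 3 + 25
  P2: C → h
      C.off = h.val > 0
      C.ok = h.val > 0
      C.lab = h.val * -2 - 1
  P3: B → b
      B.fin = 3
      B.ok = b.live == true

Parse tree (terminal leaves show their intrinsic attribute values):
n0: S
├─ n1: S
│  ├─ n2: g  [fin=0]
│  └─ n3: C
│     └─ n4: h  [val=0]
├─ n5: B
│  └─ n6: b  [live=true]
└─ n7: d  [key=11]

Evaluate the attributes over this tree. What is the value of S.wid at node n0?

1. n2.fin = 0  [terminal]
2. n3.pre = "rz"  ["rz"]
3. n4.val = 0  [terminal]
4. n3.off = false  [h.val > 0]
5. n3.ok = false  [h.val > 0]
6. n3.lab = -1  [h.val * -2 - 1]
7. n1.env = -4  [(if C.off then g.fin else C.lab) - 3]
8. n1.sig = false  [g.fin > 0]
9. n1.wid = 25  [g.fin * 3 + 25]
10. n6.live = true  [terminal]
11. n5.fin = 3  [3]
12. n5.ok = true  [b.live == true]
13. n7.key = 11  [terminal]
14. n0.env = 14  [S₁.wid - 11]
15. n0.sig = false  [d.key == S₁.env]
16. n0.wid = -9  [S₁.env + d.key - 16]

-9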